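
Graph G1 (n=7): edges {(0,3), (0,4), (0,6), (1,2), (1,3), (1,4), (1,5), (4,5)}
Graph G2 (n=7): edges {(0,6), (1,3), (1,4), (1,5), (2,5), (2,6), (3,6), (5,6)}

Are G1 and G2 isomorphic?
Yes, isomorphic

The graphs are isomorphic.
One valid mapping φ: V(G1) → V(G2): 0→1, 1→6, 2→0, 3→3, 4→5, 5→2, 6→4

Verify φ preserves adjacency — for each edge of G1, its image is an edge of G2:
  (0,3) → (φ(0),φ(3)) = (1,3) ∈ E(G2) ✓
  (0,4) → (φ(0),φ(4)) = (1,5) ∈ E(G2) ✓
  (0,6) → (φ(0),φ(6)) = (1,4) ∈ E(G2) ✓
  (1,2) → (φ(1),φ(2)) = (0,6) ∈ E(G2) ✓
  (1,3) → (φ(1),φ(3)) = (3,6) ∈ E(G2) ✓
  (1,4) → (φ(1),φ(4)) = (5,6) ∈ E(G2) ✓
  (1,5) → (φ(1),φ(5)) = (2,6) ∈ E(G2) ✓
  (4,5) → (φ(4),φ(5)) = (2,5) ∈ E(G2) ✓
All 8 edges of G1 map to edges of G2, and |E(G1)| = |E(G2)| = 8, so φ is a bijection on edges as well as vertices. Hence G1 ≅ G2.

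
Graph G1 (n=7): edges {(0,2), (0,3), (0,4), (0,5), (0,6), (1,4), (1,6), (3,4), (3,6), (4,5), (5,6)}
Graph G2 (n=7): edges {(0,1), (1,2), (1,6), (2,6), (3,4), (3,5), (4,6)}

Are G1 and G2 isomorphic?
No, not isomorphic

The graphs are NOT isomorphic.

Degrees in G1: deg(0)=5, deg(1)=2, deg(2)=1, deg(3)=3, deg(4)=4, deg(5)=3, deg(6)=4.
Sorted degree sequence of G1: [5, 4, 4, 3, 3, 2, 1].
Degrees in G2: deg(0)=1, deg(1)=3, deg(2)=2, deg(3)=2, deg(4)=2, deg(5)=1, deg(6)=3.
Sorted degree sequence of G2: [3, 3, 2, 2, 2, 1, 1].
The (sorted) degree sequence is an isomorphism invariant, so since G1 and G2 have different degree sequences they cannot be isomorphic.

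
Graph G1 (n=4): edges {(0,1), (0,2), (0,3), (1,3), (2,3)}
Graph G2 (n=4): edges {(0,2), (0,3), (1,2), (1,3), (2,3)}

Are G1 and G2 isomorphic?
Yes, isomorphic

The graphs are isomorphic.
One valid mapping φ: V(G1) → V(G2): 0→3, 1→0, 2→1, 3→2

Verify φ preserves adjacency — for each edge of G1, its image is an edge of G2:
  (0,1) → (φ(0),φ(1)) = (0,3) ∈ E(G2) ✓
  (0,2) → (φ(0),φ(2)) = (1,3) ∈ E(G2) ✓
  (0,3) → (φ(0),φ(3)) = (2,3) ∈ E(G2) ✓
  (1,3) → (φ(1),φ(3)) = (0,2) ∈ E(G2) ✓
  (2,3) → (φ(2),φ(3)) = (1,2) ∈ E(G2) ✓
All 5 edges of G1 map to edges of G2, and |E(G1)| = |E(G2)| = 5, so φ is a bijection on edges as well as vertices. Hence G1 ≅ G2.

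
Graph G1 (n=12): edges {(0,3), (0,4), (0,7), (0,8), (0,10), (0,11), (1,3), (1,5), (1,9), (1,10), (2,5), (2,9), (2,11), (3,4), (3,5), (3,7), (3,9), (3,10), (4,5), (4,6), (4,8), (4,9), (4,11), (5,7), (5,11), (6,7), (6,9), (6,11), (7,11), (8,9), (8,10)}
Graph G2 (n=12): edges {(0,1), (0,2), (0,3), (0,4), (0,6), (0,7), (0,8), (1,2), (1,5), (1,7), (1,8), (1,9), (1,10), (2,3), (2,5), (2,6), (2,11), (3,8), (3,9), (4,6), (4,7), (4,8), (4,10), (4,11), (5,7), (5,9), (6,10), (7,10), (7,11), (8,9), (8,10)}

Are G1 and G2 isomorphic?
Yes, isomorphic

The graphs are isomorphic.
One valid mapping φ: V(G1) → V(G2): 0→8, 1→5, 2→11, 3→1, 4→0, 5→7, 6→6, 7→10, 8→3, 9→2, 10→9, 11→4

Verify φ preserves adjacency — for each edge of G1, its image is an edge of G2:
  (0,3) → (φ(0),φ(3)) = (1,8) ∈ E(G2) ✓
  (0,4) → (φ(0),φ(4)) = (0,8) ∈ E(G2) ✓
  (0,7) → (φ(0),φ(7)) = (8,10) ∈ E(G2) ✓
  (0,8) → (φ(0),φ(8)) = (3,8) ∈ E(G2) ✓
  (0,10) → (φ(0),φ(10)) = (8,9) ∈ E(G2) ✓
  (0,11) → (φ(0),φ(11)) = (4,8) ∈ E(G2) ✓
  (1,3) → (φ(1),φ(3)) = (1,5) ∈ E(G2) ✓
  (1,5) → (φ(1),φ(5)) = (5,7) ∈ E(G2) ✓
  (1,9) → (φ(1),φ(9)) = (2,5) ∈ E(G2) ✓
  (1,10) → (φ(1),φ(10)) = (5,9) ∈ E(G2) ✓
  (2,5) → (φ(2),φ(5)) = (7,11) ∈ E(G2) ✓
  (2,9) → (φ(2),φ(9)) = (2,11) ∈ E(G2) ✓
  (2,11) → (φ(2),φ(11)) = (4,11) ∈ E(G2) ✓
  (3,4) → (φ(3),φ(4)) = (0,1) ∈ E(G2) ✓
  (3,5) → (φ(3),φ(5)) = (1,7) ∈ E(G2) ✓
  (3,7) → (φ(3),φ(7)) = (1,10) ∈ E(G2) ✓
  (3,9) → (φ(3),φ(9)) = (1,2) ∈ E(G2) ✓
  (3,10) → (φ(3),φ(10)) = (1,9) ∈ E(G2) ✓
  (4,5) → (φ(4),φ(5)) = (0,7) ∈ E(G2) ✓
  (4,6) → (φ(4),φ(6)) = (0,6) ∈ E(G2) ✓
  (4,8) → (φ(4),φ(8)) = (0,3) ∈ E(G2) ✓
  (4,9) → (φ(4),φ(9)) = (0,2) ∈ E(G2) ✓
  (4,11) → (φ(4),φ(11)) = (0,4) ∈ E(G2) ✓
  (5,7) → (φ(5),φ(7)) = (7,10) ∈ E(G2) ✓
  (5,11) → (φ(5),φ(11)) = (4,7) ∈ E(G2) ✓
  (6,7) → (φ(6),φ(7)) = (6,10) ∈ E(G2) ✓
  (6,9) → (φ(6),φ(9)) = (2,6) ∈ E(G2) ✓
  (6,11) → (φ(6),φ(11)) = (4,6) ∈ E(G2) ✓
  (7,11) → (φ(7),φ(11)) = (4,10) ∈ E(G2) ✓
  (8,9) → (φ(8),φ(9)) = (2,3) ∈ E(G2) ✓
  (8,10) → (φ(8),φ(10)) = (3,9) ∈ E(G2) ✓
All 31 edges of G1 map to edges of G2, and |E(G1)| = |E(G2)| = 31, so φ is a bijection on edges as well as vertices. Hence G1 ≅ G2.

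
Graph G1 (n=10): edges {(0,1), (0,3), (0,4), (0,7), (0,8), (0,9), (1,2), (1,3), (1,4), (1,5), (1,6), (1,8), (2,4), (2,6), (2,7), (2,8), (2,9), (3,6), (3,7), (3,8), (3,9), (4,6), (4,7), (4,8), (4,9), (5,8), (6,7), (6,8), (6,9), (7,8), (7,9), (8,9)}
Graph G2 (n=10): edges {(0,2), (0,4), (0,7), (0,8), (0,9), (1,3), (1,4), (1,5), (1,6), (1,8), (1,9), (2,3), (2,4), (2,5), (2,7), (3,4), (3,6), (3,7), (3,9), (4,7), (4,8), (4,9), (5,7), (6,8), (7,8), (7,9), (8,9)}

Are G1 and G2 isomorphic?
No, not isomorphic

The graphs are NOT isomorphic.

Counting triangles (3-cliques): G1 has 47, G2 has 26.
Triangle count is an isomorphism invariant, so differing triangle counts rule out isomorphism.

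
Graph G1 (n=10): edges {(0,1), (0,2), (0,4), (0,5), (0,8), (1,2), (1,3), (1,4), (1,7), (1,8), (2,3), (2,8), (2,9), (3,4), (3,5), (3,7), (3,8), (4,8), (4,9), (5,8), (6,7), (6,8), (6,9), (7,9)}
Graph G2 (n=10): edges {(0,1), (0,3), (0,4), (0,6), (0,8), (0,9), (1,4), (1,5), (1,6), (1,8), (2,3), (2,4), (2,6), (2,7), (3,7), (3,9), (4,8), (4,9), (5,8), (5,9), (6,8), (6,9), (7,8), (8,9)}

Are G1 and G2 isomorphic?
Yes, isomorphic

The graphs are isomorphic.
One valid mapping φ: V(G1) → V(G2): 0→1, 1→0, 2→6, 3→9, 4→4, 5→5, 6→7, 7→3, 8→8, 9→2

Verify φ preserves adjacency — for each edge of G1, its image is an edge of G2:
  (0,1) → (φ(0),φ(1)) = (0,1) ∈ E(G2) ✓
  (0,2) → (φ(0),φ(2)) = (1,6) ∈ E(G2) ✓
  (0,4) → (φ(0),φ(4)) = (1,4) ∈ E(G2) ✓
  (0,5) → (φ(0),φ(5)) = (1,5) ∈ E(G2) ✓
  (0,8) → (φ(0),φ(8)) = (1,8) ∈ E(G2) ✓
  (1,2) → (φ(1),φ(2)) = (0,6) ∈ E(G2) ✓
  (1,3) → (φ(1),φ(3)) = (0,9) ∈ E(G2) ✓
  (1,4) → (φ(1),φ(4)) = (0,4) ∈ E(G2) ✓
  (1,7) → (φ(1),φ(7)) = (0,3) ∈ E(G2) ✓
  (1,8) → (φ(1),φ(8)) = (0,8) ∈ E(G2) ✓
  (2,3) → (φ(2),φ(3)) = (6,9) ∈ E(G2) ✓
  (2,8) → (φ(2),φ(8)) = (6,8) ∈ E(G2) ✓
  (2,9) → (φ(2),φ(9)) = (2,6) ∈ E(G2) ✓
  (3,4) → (φ(3),φ(4)) = (4,9) ∈ E(G2) ✓
  (3,5) → (φ(3),φ(5)) = (5,9) ∈ E(G2) ✓
  (3,7) → (φ(3),φ(7)) = (3,9) ∈ E(G2) ✓
  (3,8) → (φ(3),φ(8)) = (8,9) ∈ E(G2) ✓
  (4,8) → (φ(4),φ(8)) = (4,8) ∈ E(G2) ✓
  (4,9) → (φ(4),φ(9)) = (2,4) ∈ E(G2) ✓
  (5,8) → (φ(5),φ(8)) = (5,8) ∈ E(G2) ✓
  (6,7) → (φ(6),φ(7)) = (3,7) ∈ E(G2) ✓
  (6,8) → (φ(6),φ(8)) = (7,8) ∈ E(G2) ✓
  (6,9) → (φ(6),φ(9)) = (2,7) ∈ E(G2) ✓
  (7,9) → (φ(7),φ(9)) = (2,3) ∈ E(G2) ✓
All 24 edges of G1 map to edges of G2, and |E(G1)| = |E(G2)| = 24, so φ is a bijection on edges as well as vertices. Hence G1 ≅ G2.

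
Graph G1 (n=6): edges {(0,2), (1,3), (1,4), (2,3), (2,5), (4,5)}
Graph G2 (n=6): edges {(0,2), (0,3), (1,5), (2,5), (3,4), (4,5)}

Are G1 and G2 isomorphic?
Yes, isomorphic

The graphs are isomorphic.
One valid mapping φ: V(G1) → V(G2): 0→1, 1→3, 2→5, 3→4, 4→0, 5→2

Verify φ preserves adjacency — for each edge of G1, its image is an edge of G2:
  (0,2) → (φ(0),φ(2)) = (1,5) ∈ E(G2) ✓
  (1,3) → (φ(1),φ(3)) = (3,4) ∈ E(G2) ✓
  (1,4) → (φ(1),φ(4)) = (0,3) ∈ E(G2) ✓
  (2,3) → (φ(2),φ(3)) = (4,5) ∈ E(G2) ✓
  (2,5) → (φ(2),φ(5)) = (2,5) ∈ E(G2) ✓
  (4,5) → (φ(4),φ(5)) = (0,2) ∈ E(G2) ✓
All 6 edges of G1 map to edges of G2, and |E(G1)| = |E(G2)| = 6, so φ is a bijection on edges as well as vertices. Hence G1 ≅ G2.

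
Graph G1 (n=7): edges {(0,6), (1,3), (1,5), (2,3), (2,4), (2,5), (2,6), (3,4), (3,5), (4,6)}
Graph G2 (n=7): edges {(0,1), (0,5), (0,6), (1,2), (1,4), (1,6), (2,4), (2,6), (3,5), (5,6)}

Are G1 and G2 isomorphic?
Yes, isomorphic

The graphs are isomorphic.
One valid mapping φ: V(G1) → V(G2): 0→3, 1→4, 2→6, 3→1, 4→0, 5→2, 6→5

Verify φ preserves adjacency — for each edge of G1, its image is an edge of G2:
  (0,6) → (φ(0),φ(6)) = (3,5) ∈ E(G2) ✓
  (1,3) → (φ(1),φ(3)) = (1,4) ∈ E(G2) ✓
  (1,5) → (φ(1),φ(5)) = (2,4) ∈ E(G2) ✓
  (2,3) → (φ(2),φ(3)) = (1,6) ∈ E(G2) ✓
  (2,4) → (φ(2),φ(4)) = (0,6) ∈ E(G2) ✓
  (2,5) → (φ(2),φ(5)) = (2,6) ∈ E(G2) ✓
  (2,6) → (φ(2),φ(6)) = (5,6) ∈ E(G2) ✓
  (3,4) → (φ(3),φ(4)) = (0,1) ∈ E(G2) ✓
  (3,5) → (φ(3),φ(5)) = (1,2) ∈ E(G2) ✓
  (4,6) → (φ(4),φ(6)) = (0,5) ∈ E(G2) ✓
All 10 edges of G1 map to edges of G2, and |E(G1)| = |E(G2)| = 10, so φ is a bijection on edges as well as vertices. Hence G1 ≅ G2.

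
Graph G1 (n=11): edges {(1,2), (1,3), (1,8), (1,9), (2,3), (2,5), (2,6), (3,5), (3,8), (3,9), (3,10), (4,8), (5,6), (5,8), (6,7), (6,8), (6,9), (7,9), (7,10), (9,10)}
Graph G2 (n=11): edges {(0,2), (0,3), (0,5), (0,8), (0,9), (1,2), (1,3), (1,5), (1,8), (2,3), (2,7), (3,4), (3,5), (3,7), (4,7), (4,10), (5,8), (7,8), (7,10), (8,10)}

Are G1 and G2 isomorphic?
Yes, isomorphic

The graphs are isomorphic.
One valid mapping φ: V(G1) → V(G2): 0→6, 1→2, 2→1, 3→3, 4→9, 5→5, 6→8, 7→10, 8→0, 9→7, 10→4

Verify φ preserves adjacency — for each edge of G1, its image is an edge of G2:
  (1,2) → (φ(1),φ(2)) = (1,2) ∈ E(G2) ✓
  (1,3) → (φ(1),φ(3)) = (2,3) ∈ E(G2) ✓
  (1,8) → (φ(1),φ(8)) = (0,2) ∈ E(G2) ✓
  (1,9) → (φ(1),φ(9)) = (2,7) ∈ E(G2) ✓
  (2,3) → (φ(2),φ(3)) = (1,3) ∈ E(G2) ✓
  (2,5) → (φ(2),φ(5)) = (1,5) ∈ E(G2) ✓
  (2,6) → (φ(2),φ(6)) = (1,8) ∈ E(G2) ✓
  (3,5) → (φ(3),φ(5)) = (3,5) ∈ E(G2) ✓
  (3,8) → (φ(3),φ(8)) = (0,3) ∈ E(G2) ✓
  (3,9) → (φ(3),φ(9)) = (3,7) ∈ E(G2) ✓
  (3,10) → (φ(3),φ(10)) = (3,4) ∈ E(G2) ✓
  (4,8) → (φ(4),φ(8)) = (0,9) ∈ E(G2) ✓
  (5,6) → (φ(5),φ(6)) = (5,8) ∈ E(G2) ✓
  (5,8) → (φ(5),φ(8)) = (0,5) ∈ E(G2) ✓
  (6,7) → (φ(6),φ(7)) = (8,10) ∈ E(G2) ✓
  (6,8) → (φ(6),φ(8)) = (0,8) ∈ E(G2) ✓
  (6,9) → (φ(6),φ(9)) = (7,8) ∈ E(G2) ✓
  (7,9) → (φ(7),φ(9)) = (7,10) ∈ E(G2) ✓
  (7,10) → (φ(7),φ(10)) = (4,10) ∈ E(G2) ✓
  (9,10) → (φ(9),φ(10)) = (4,7) ∈ E(G2) ✓
All 20 edges of G1 map to edges of G2, and |E(G1)| = |E(G2)| = 20, so φ is a bijection on edges as well as vertices. Hence G1 ≅ G2.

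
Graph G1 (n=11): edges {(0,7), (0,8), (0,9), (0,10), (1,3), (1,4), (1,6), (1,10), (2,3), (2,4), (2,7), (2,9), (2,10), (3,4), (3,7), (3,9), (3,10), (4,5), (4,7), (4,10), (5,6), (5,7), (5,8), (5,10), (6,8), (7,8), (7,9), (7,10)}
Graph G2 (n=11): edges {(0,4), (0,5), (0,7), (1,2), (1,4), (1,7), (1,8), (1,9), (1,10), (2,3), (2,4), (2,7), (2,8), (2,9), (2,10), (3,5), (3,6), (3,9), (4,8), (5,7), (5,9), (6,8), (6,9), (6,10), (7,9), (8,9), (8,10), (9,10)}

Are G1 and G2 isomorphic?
Yes, isomorphic

The graphs are isomorphic.
One valid mapping φ: V(G1) → V(G2): 0→3, 1→4, 2→10, 3→8, 4→1, 5→7, 6→0, 7→9, 8→5, 9→6, 10→2

Verify φ preserves adjacency — for each edge of G1, its image is an edge of G2:
  (0,7) → (φ(0),φ(7)) = (3,9) ∈ E(G2) ✓
  (0,8) → (φ(0),φ(8)) = (3,5) ∈ E(G2) ✓
  (0,9) → (φ(0),φ(9)) = (3,6) ∈ E(G2) ✓
  (0,10) → (φ(0),φ(10)) = (2,3) ∈ E(G2) ✓
  (1,3) → (φ(1),φ(3)) = (4,8) ∈ E(G2) ✓
  (1,4) → (φ(1),φ(4)) = (1,4) ∈ E(G2) ✓
  (1,6) → (φ(1),φ(6)) = (0,4) ∈ E(G2) ✓
  (1,10) → (φ(1),φ(10)) = (2,4) ∈ E(G2) ✓
  (2,3) → (φ(2),φ(3)) = (8,10) ∈ E(G2) ✓
  (2,4) → (φ(2),φ(4)) = (1,10) ∈ E(G2) ✓
  (2,7) → (φ(2),φ(7)) = (9,10) ∈ E(G2) ✓
  (2,9) → (φ(2),φ(9)) = (6,10) ∈ E(G2) ✓
  (2,10) → (φ(2),φ(10)) = (2,10) ∈ E(G2) ✓
  (3,4) → (φ(3),φ(4)) = (1,8) ∈ E(G2) ✓
  (3,7) → (φ(3),φ(7)) = (8,9) ∈ E(G2) ✓
  (3,9) → (φ(3),φ(9)) = (6,8) ∈ E(G2) ✓
  (3,10) → (φ(3),φ(10)) = (2,8) ∈ E(G2) ✓
  (4,5) → (φ(4),φ(5)) = (1,7) ∈ E(G2) ✓
  (4,7) → (φ(4),φ(7)) = (1,9) ∈ E(G2) ✓
  (4,10) → (φ(4),φ(10)) = (1,2) ∈ E(G2) ✓
  (5,6) → (φ(5),φ(6)) = (0,7) ∈ E(G2) ✓
  (5,7) → (φ(5),φ(7)) = (7,9) ∈ E(G2) ✓
  (5,8) → (φ(5),φ(8)) = (5,7) ∈ E(G2) ✓
  (5,10) → (φ(5),φ(10)) = (2,7) ∈ E(G2) ✓
  (6,8) → (φ(6),φ(8)) = (0,5) ∈ E(G2) ✓
  (7,8) → (φ(7),φ(8)) = (5,9) ∈ E(G2) ✓
  (7,9) → (φ(7),φ(9)) = (6,9) ∈ E(G2) ✓
  (7,10) → (φ(7),φ(10)) = (2,9) ∈ E(G2) ✓
All 28 edges of G1 map to edges of G2, and |E(G1)| = |E(G2)| = 28, so φ is a bijection on edges as well as vertices. Hence G1 ≅ G2.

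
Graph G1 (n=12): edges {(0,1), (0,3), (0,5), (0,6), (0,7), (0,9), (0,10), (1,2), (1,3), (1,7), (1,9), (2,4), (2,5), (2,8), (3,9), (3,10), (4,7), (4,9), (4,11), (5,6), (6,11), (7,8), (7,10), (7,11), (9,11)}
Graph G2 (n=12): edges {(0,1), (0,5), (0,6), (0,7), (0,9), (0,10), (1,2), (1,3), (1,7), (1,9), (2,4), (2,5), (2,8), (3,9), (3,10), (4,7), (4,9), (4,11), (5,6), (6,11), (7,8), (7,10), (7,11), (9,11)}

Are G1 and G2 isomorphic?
No, not isomorphic

The graphs are NOT isomorphic.

Counting edges: G1 has 25 edge(s); G2 has 24 edge(s).
Edge count is an isomorphism invariant (a bijection on vertices induces a bijection on edges), so differing edge counts rule out isomorphism.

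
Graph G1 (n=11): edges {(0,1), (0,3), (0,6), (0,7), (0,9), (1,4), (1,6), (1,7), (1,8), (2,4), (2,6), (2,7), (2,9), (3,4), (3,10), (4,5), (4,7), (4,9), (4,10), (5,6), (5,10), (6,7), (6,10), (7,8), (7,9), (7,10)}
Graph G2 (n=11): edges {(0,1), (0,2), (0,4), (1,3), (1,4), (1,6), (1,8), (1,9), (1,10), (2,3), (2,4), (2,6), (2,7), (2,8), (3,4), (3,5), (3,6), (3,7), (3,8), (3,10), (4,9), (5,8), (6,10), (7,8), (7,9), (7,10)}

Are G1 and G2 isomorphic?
Yes, isomorphic

The graphs are isomorphic.
One valid mapping φ: V(G1) → V(G2): 0→7, 1→8, 2→6, 3→9, 4→1, 5→0, 6→2, 7→3, 8→5, 9→10, 10→4

Verify φ preserves adjacency — for each edge of G1, its image is an edge of G2:
  (0,1) → (φ(0),φ(1)) = (7,8) ∈ E(G2) ✓
  (0,3) → (φ(0),φ(3)) = (7,9) ∈ E(G2) ✓
  (0,6) → (φ(0),φ(6)) = (2,7) ∈ E(G2) ✓
  (0,7) → (φ(0),φ(7)) = (3,7) ∈ E(G2) ✓
  (0,9) → (φ(0),φ(9)) = (7,10) ∈ E(G2) ✓
  (1,4) → (φ(1),φ(4)) = (1,8) ∈ E(G2) ✓
  (1,6) → (φ(1),φ(6)) = (2,8) ∈ E(G2) ✓
  (1,7) → (φ(1),φ(7)) = (3,8) ∈ E(G2) ✓
  (1,8) → (φ(1),φ(8)) = (5,8) ∈ E(G2) ✓
  (2,4) → (φ(2),φ(4)) = (1,6) ∈ E(G2) ✓
  (2,6) → (φ(2),φ(6)) = (2,6) ∈ E(G2) ✓
  (2,7) → (φ(2),φ(7)) = (3,6) ∈ E(G2) ✓
  (2,9) → (φ(2),φ(9)) = (6,10) ∈ E(G2) ✓
  (3,4) → (φ(3),φ(4)) = (1,9) ∈ E(G2) ✓
  (3,10) → (φ(3),φ(10)) = (4,9) ∈ E(G2) ✓
  (4,5) → (φ(4),φ(5)) = (0,1) ∈ E(G2) ✓
  (4,7) → (φ(4),φ(7)) = (1,3) ∈ E(G2) ✓
  (4,9) → (φ(4),φ(9)) = (1,10) ∈ E(G2) ✓
  (4,10) → (φ(4),φ(10)) = (1,4) ∈ E(G2) ✓
  (5,6) → (φ(5),φ(6)) = (0,2) ∈ E(G2) ✓
  (5,10) → (φ(5),φ(10)) = (0,4) ∈ E(G2) ✓
  (6,7) → (φ(6),φ(7)) = (2,3) ∈ E(G2) ✓
  (6,10) → (φ(6),φ(10)) = (2,4) ∈ E(G2) ✓
  (7,8) → (φ(7),φ(8)) = (3,5) ∈ E(G2) ✓
  (7,9) → (φ(7),φ(9)) = (3,10) ∈ E(G2) ✓
  (7,10) → (φ(7),φ(10)) = (3,4) ∈ E(G2) ✓
All 26 edges of G1 map to edges of G2, and |E(G1)| = |E(G2)| = 26, so φ is a bijection on edges as well as vertices. Hence G1 ≅ G2.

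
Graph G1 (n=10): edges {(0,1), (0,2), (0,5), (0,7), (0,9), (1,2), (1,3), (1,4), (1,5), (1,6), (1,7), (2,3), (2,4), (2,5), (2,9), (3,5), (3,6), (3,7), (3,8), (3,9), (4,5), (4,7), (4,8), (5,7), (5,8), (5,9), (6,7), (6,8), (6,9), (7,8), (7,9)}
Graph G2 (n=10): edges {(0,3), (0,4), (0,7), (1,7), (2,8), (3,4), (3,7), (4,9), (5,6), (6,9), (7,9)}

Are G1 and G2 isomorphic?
No, not isomorphic

The graphs are NOT isomorphic.

Counting triangles (3-cliques): G1 has 37, G2 has 2.
Triangle count is an isomorphism invariant, so differing triangle counts rule out isomorphism.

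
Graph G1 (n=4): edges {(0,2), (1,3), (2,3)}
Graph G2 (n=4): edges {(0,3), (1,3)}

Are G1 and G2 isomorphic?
No, not isomorphic

The graphs are NOT isomorphic.

Connected components of G1: 1 component(s) with vertex sets [[0, 1, 2, 3]], sizes [4].
Connected components of G2: 2 component(s) with vertex sets [[2], [0, 1, 3]], sizes [1, 3].
The number of connected components (and the multiset of component sizes) is an isomorphism invariant — an isomorphism maps each component of G1 bijectively onto a component of G2. Since G1 has 1 component(s) and G2 has 2, they cannot be isomorphic.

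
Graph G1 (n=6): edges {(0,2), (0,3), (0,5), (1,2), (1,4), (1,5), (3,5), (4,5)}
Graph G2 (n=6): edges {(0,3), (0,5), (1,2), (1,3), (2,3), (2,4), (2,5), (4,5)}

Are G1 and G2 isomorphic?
Yes, isomorphic

The graphs are isomorphic.
One valid mapping φ: V(G1) → V(G2): 0→5, 1→3, 2→0, 3→4, 4→1, 5→2

Verify φ preserves adjacency — for each edge of G1, its image is an edge of G2:
  (0,2) → (φ(0),φ(2)) = (0,5) ∈ E(G2) ✓
  (0,3) → (φ(0),φ(3)) = (4,5) ∈ E(G2) ✓
  (0,5) → (φ(0),φ(5)) = (2,5) ∈ E(G2) ✓
  (1,2) → (φ(1),φ(2)) = (0,3) ∈ E(G2) ✓
  (1,4) → (φ(1),φ(4)) = (1,3) ∈ E(G2) ✓
  (1,5) → (φ(1),φ(5)) = (2,3) ∈ E(G2) ✓
  (3,5) → (φ(3),φ(5)) = (2,4) ∈ E(G2) ✓
  (4,5) → (φ(4),φ(5)) = (1,2) ∈ E(G2) ✓
All 8 edges of G1 map to edges of G2, and |E(G1)| = |E(G2)| = 8, so φ is a bijection on edges as well as vertices. Hence G1 ≅ G2.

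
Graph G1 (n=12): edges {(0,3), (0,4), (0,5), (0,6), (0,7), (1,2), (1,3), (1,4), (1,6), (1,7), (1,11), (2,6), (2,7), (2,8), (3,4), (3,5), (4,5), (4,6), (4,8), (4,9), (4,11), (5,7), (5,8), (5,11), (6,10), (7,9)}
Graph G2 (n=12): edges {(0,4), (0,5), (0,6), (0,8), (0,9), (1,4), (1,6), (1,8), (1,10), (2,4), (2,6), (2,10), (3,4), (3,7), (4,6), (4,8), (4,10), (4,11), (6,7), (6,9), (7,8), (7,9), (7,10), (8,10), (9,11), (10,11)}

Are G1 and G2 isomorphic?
Yes, isomorphic

The graphs are isomorphic.
One valid mapping φ: V(G1) → V(G2): 0→8, 1→6, 2→9, 3→1, 4→4, 5→10, 6→0, 7→7, 8→11, 9→3, 10→5, 11→2

Verify φ preserves adjacency — for each edge of G1, its image is an edge of G2:
  (0,3) → (φ(0),φ(3)) = (1,8) ∈ E(G2) ✓
  (0,4) → (φ(0),φ(4)) = (4,8) ∈ E(G2) ✓
  (0,5) → (φ(0),φ(5)) = (8,10) ∈ E(G2) ✓
  (0,6) → (φ(0),φ(6)) = (0,8) ∈ E(G2) ✓
  (0,7) → (φ(0),φ(7)) = (7,8) ∈ E(G2) ✓
  (1,2) → (φ(1),φ(2)) = (6,9) ∈ E(G2) ✓
  (1,3) → (φ(1),φ(3)) = (1,6) ∈ E(G2) ✓
  (1,4) → (φ(1),φ(4)) = (4,6) ∈ E(G2) ✓
  (1,6) → (φ(1),φ(6)) = (0,6) ∈ E(G2) ✓
  (1,7) → (φ(1),φ(7)) = (6,7) ∈ E(G2) ✓
  (1,11) → (φ(1),φ(11)) = (2,6) ∈ E(G2) ✓
  (2,6) → (φ(2),φ(6)) = (0,9) ∈ E(G2) ✓
  (2,7) → (φ(2),φ(7)) = (7,9) ∈ E(G2) ✓
  (2,8) → (φ(2),φ(8)) = (9,11) ∈ E(G2) ✓
  (3,4) → (φ(3),φ(4)) = (1,4) ∈ E(G2) ✓
  (3,5) → (φ(3),φ(5)) = (1,10) ∈ E(G2) ✓
  (4,5) → (φ(4),φ(5)) = (4,10) ∈ E(G2) ✓
  (4,6) → (φ(4),φ(6)) = (0,4) ∈ E(G2) ✓
  (4,8) → (φ(4),φ(8)) = (4,11) ∈ E(G2) ✓
  (4,9) → (φ(4),φ(9)) = (3,4) ∈ E(G2) ✓
  (4,11) → (φ(4),φ(11)) = (2,4) ∈ E(G2) ✓
  (5,7) → (φ(5),φ(7)) = (7,10) ∈ E(G2) ✓
  (5,8) → (φ(5),φ(8)) = (10,11) ∈ E(G2) ✓
  (5,11) → (φ(5),φ(11)) = (2,10) ∈ E(G2) ✓
  (6,10) → (φ(6),φ(10)) = (0,5) ∈ E(G2) ✓
  (7,9) → (φ(7),φ(9)) = (3,7) ∈ E(G2) ✓
All 26 edges of G1 map to edges of G2, and |E(G1)| = |E(G2)| = 26, so φ is a bijection on edges as well as vertices. Hence G1 ≅ G2.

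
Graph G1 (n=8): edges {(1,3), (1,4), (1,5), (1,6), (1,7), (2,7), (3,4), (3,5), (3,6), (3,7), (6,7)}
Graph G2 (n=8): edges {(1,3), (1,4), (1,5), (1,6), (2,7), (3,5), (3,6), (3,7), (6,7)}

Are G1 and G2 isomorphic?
No, not isomorphic

The graphs are NOT isomorphic.

Counting edges: G1 has 11 edge(s); G2 has 9 edge(s).
Edge count is an isomorphism invariant (a bijection on vertices induces a bijection on edges), so differing edge counts rule out isomorphism.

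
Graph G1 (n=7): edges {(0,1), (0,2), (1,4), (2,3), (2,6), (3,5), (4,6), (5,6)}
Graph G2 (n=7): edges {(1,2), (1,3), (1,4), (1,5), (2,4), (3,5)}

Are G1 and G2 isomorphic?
No, not isomorphic

The graphs are NOT isomorphic.

Degrees in G1: deg(0)=2, deg(1)=2, deg(2)=3, deg(3)=2, deg(4)=2, deg(5)=2, deg(6)=3.
Sorted degree sequence of G1: [3, 3, 2, 2, 2, 2, 2].
Degrees in G2: deg(0)=0, deg(1)=4, deg(2)=2, deg(3)=2, deg(4)=2, deg(5)=2, deg(6)=0.
Sorted degree sequence of G2: [4, 2, 2, 2, 2, 0, 0].
The (sorted) degree sequence is an isomorphism invariant, so since G1 and G2 have different degree sequences they cannot be isomorphic.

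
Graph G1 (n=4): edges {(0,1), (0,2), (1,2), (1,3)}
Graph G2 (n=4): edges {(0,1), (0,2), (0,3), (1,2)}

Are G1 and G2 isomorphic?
Yes, isomorphic

The graphs are isomorphic.
One valid mapping φ: V(G1) → V(G2): 0→1, 1→0, 2→2, 3→3

Verify φ preserves adjacency — for each edge of G1, its image is an edge of G2:
  (0,1) → (φ(0),φ(1)) = (0,1) ∈ E(G2) ✓
  (0,2) → (φ(0),φ(2)) = (1,2) ∈ E(G2) ✓
  (1,2) → (φ(1),φ(2)) = (0,2) ∈ E(G2) ✓
  (1,3) → (φ(1),φ(3)) = (0,3) ∈ E(G2) ✓
All 4 edges of G1 map to edges of G2, and |E(G1)| = |E(G2)| = 4, so φ is a bijection on edges as well as vertices. Hence G1 ≅ G2.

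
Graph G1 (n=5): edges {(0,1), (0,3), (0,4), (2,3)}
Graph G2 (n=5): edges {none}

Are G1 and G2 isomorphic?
No, not isomorphic

The graphs are NOT isomorphic.

Connected components of G1: 1 component(s) with vertex sets [[0, 1, 2, 3, 4]], sizes [5].
Connected components of G2: 5 component(s) with vertex sets [[0], [1], [2], [3], [4]], sizes [1, 1, 1, 1, 1].
The number of connected components (and the multiset of component sizes) is an isomorphism invariant — an isomorphism maps each component of G1 bijectively onto a component of G2. Since G1 has 1 component(s) and G2 has 5, they cannot be isomorphic.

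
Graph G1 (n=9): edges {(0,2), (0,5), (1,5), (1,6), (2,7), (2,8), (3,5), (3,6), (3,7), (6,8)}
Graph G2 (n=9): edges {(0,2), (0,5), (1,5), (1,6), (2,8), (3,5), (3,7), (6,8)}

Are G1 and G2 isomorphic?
No, not isomorphic

The graphs are NOT isomorphic.

Counting edges: G1 has 10 edge(s); G2 has 8 edge(s).
Edge count is an isomorphism invariant (a bijection on vertices induces a bijection on edges), so differing edge counts rule out isomorphism.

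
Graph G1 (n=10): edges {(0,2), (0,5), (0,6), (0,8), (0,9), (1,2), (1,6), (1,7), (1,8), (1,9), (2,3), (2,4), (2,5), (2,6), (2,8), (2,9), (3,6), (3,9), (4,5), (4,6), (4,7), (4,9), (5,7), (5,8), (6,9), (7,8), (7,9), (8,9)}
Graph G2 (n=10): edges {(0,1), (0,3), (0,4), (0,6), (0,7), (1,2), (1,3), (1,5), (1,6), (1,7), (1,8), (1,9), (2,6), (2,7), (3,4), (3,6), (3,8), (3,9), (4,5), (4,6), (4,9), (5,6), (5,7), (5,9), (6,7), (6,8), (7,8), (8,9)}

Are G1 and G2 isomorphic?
Yes, isomorphic

The graphs are isomorphic.
One valid mapping φ: V(G1) → V(G2): 0→0, 1→8, 2→6, 3→2, 4→5, 5→4, 6→7, 7→9, 8→3, 9→1

Verify φ preserves adjacency — for each edge of G1, its image is an edge of G2:
  (0,2) → (φ(0),φ(2)) = (0,6) ∈ E(G2) ✓
  (0,5) → (φ(0),φ(5)) = (0,4) ∈ E(G2) ✓
  (0,6) → (φ(0),φ(6)) = (0,7) ∈ E(G2) ✓
  (0,8) → (φ(0),φ(8)) = (0,3) ∈ E(G2) ✓
  (0,9) → (φ(0),φ(9)) = (0,1) ∈ E(G2) ✓
  (1,2) → (φ(1),φ(2)) = (6,8) ∈ E(G2) ✓
  (1,6) → (φ(1),φ(6)) = (7,8) ∈ E(G2) ✓
  (1,7) → (φ(1),φ(7)) = (8,9) ∈ E(G2) ✓
  (1,8) → (φ(1),φ(8)) = (3,8) ∈ E(G2) ✓
  (1,9) → (φ(1),φ(9)) = (1,8) ∈ E(G2) ✓
  (2,3) → (φ(2),φ(3)) = (2,6) ∈ E(G2) ✓
  (2,4) → (φ(2),φ(4)) = (5,6) ∈ E(G2) ✓
  (2,5) → (φ(2),φ(5)) = (4,6) ∈ E(G2) ✓
  (2,6) → (φ(2),φ(6)) = (6,7) ∈ E(G2) ✓
  (2,8) → (φ(2),φ(8)) = (3,6) ∈ E(G2) ✓
  (2,9) → (φ(2),φ(9)) = (1,6) ∈ E(G2) ✓
  (3,6) → (φ(3),φ(6)) = (2,7) ∈ E(G2) ✓
  (3,9) → (φ(3),φ(9)) = (1,2) ∈ E(G2) ✓
  (4,5) → (φ(4),φ(5)) = (4,5) ∈ E(G2) ✓
  (4,6) → (φ(4),φ(6)) = (5,7) ∈ E(G2) ✓
  (4,7) → (φ(4),φ(7)) = (5,9) ∈ E(G2) ✓
  (4,9) → (φ(4),φ(9)) = (1,5) ∈ E(G2) ✓
  (5,7) → (φ(5),φ(7)) = (4,9) ∈ E(G2) ✓
  (5,8) → (φ(5),φ(8)) = (3,4) ∈ E(G2) ✓
  (6,9) → (φ(6),φ(9)) = (1,7) ∈ E(G2) ✓
  (7,8) → (φ(7),φ(8)) = (3,9) ∈ E(G2) ✓
  (7,9) → (φ(7),φ(9)) = (1,9) ∈ E(G2) ✓
  (8,9) → (φ(8),φ(9)) = (1,3) ∈ E(G2) ✓
All 28 edges of G1 map to edges of G2, and |E(G1)| = |E(G2)| = 28, so φ is a bijection on edges as well as vertices. Hence G1 ≅ G2.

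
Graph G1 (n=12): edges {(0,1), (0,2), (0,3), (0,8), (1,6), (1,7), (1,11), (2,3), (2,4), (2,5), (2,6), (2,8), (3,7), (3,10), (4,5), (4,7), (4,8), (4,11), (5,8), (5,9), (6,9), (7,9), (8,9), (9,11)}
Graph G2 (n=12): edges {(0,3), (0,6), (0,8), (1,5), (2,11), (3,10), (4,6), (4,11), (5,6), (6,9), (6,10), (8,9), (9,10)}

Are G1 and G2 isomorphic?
No, not isomorphic

The graphs are NOT isomorphic.

Degrees in G1: deg(0)=4, deg(1)=4, deg(2)=6, deg(3)=4, deg(4)=5, deg(5)=4, deg(6)=3, deg(7)=4, deg(8)=5, deg(9)=5, deg(10)=1, deg(11)=3.
Sorted degree sequence of G1: [6, 5, 5, 5, 4, 4, 4, 4, 4, 3, 3, 1].
Degrees in G2: deg(0)=3, deg(1)=1, deg(2)=1, deg(3)=2, deg(4)=2, deg(5)=2, deg(6)=5, deg(7)=0, deg(8)=2, deg(9)=3, deg(10)=3, deg(11)=2.
Sorted degree sequence of G2: [5, 3, 3, 3, 2, 2, 2, 2, 2, 1, 1, 0].
The (sorted) degree sequence is an isomorphism invariant, so since G1 and G2 have different degree sequences they cannot be isomorphic.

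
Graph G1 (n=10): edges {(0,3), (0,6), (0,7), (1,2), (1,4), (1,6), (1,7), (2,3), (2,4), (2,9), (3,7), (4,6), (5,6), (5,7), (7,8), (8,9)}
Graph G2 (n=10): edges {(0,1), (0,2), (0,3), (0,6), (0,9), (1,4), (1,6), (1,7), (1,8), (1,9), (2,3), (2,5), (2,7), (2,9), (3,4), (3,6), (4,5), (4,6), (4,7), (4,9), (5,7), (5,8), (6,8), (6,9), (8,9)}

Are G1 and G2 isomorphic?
No, not isomorphic

The graphs are NOT isomorphic.

Counting triangles (3-cliques): G1 has 3, G2 has 17.
Triangle count is an isomorphism invariant, so differing triangle counts rule out isomorphism.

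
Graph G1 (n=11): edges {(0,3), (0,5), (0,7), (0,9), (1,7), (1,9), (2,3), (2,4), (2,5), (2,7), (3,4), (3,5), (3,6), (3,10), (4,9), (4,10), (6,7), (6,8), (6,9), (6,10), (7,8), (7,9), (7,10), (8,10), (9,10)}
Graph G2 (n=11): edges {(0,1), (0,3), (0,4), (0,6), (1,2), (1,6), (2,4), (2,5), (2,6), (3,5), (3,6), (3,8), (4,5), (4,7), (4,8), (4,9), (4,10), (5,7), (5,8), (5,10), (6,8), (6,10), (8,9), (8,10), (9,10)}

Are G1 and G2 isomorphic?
Yes, isomorphic

The graphs are isomorphic.
One valid mapping φ: V(G1) → V(G2): 0→2, 1→7, 2→0, 3→6, 4→3, 5→1, 6→10, 7→4, 8→9, 9→5, 10→8

Verify φ preserves adjacency — for each edge of G1, its image is an edge of G2:
  (0,3) → (φ(0),φ(3)) = (2,6) ∈ E(G2) ✓
  (0,5) → (φ(0),φ(5)) = (1,2) ∈ E(G2) ✓
  (0,7) → (φ(0),φ(7)) = (2,4) ∈ E(G2) ✓
  (0,9) → (φ(0),φ(9)) = (2,5) ∈ E(G2) ✓
  (1,7) → (φ(1),φ(7)) = (4,7) ∈ E(G2) ✓
  (1,9) → (φ(1),φ(9)) = (5,7) ∈ E(G2) ✓
  (2,3) → (φ(2),φ(3)) = (0,6) ∈ E(G2) ✓
  (2,4) → (φ(2),φ(4)) = (0,3) ∈ E(G2) ✓
  (2,5) → (φ(2),φ(5)) = (0,1) ∈ E(G2) ✓
  (2,7) → (φ(2),φ(7)) = (0,4) ∈ E(G2) ✓
  (3,4) → (φ(3),φ(4)) = (3,6) ∈ E(G2) ✓
  (3,5) → (φ(3),φ(5)) = (1,6) ∈ E(G2) ✓
  (3,6) → (φ(3),φ(6)) = (6,10) ∈ E(G2) ✓
  (3,10) → (φ(3),φ(10)) = (6,8) ∈ E(G2) ✓
  (4,9) → (φ(4),φ(9)) = (3,5) ∈ E(G2) ✓
  (4,10) → (φ(4),φ(10)) = (3,8) ∈ E(G2) ✓
  (6,7) → (φ(6),φ(7)) = (4,10) ∈ E(G2) ✓
  (6,8) → (φ(6),φ(8)) = (9,10) ∈ E(G2) ✓
  (6,9) → (φ(6),φ(9)) = (5,10) ∈ E(G2) ✓
  (6,10) → (φ(6),φ(10)) = (8,10) ∈ E(G2) ✓
  (7,8) → (φ(7),φ(8)) = (4,9) ∈ E(G2) ✓
  (7,9) → (φ(7),φ(9)) = (4,5) ∈ E(G2) ✓
  (7,10) → (φ(7),φ(10)) = (4,8) ∈ E(G2) ✓
  (8,10) → (φ(8),φ(10)) = (8,9) ∈ E(G2) ✓
  (9,10) → (φ(9),φ(10)) = (5,8) ∈ E(G2) ✓
All 25 edges of G1 map to edges of G2, and |E(G1)| = |E(G2)| = 25, so φ is a bijection on edges as well as vertices. Hence G1 ≅ G2.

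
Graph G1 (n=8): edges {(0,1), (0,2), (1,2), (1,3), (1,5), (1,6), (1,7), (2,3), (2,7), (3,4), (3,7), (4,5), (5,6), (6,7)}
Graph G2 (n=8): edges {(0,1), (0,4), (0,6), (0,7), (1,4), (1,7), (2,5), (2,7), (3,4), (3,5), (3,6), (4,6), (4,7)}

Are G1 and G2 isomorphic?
No, not isomorphic

The graphs are NOT isomorphic.

Degrees in G1: deg(0)=2, deg(1)=6, deg(2)=4, deg(3)=4, deg(4)=2, deg(5)=3, deg(6)=3, deg(7)=4.
Sorted degree sequence of G1: [6, 4, 4, 4, 3, 3, 2, 2].
Degrees in G2: deg(0)=4, deg(1)=3, deg(2)=2, deg(3)=3, deg(4)=5, deg(5)=2, deg(6)=3, deg(7)=4.
Sorted degree sequence of G2: [5, 4, 4, 3, 3, 3, 2, 2].
The (sorted) degree sequence is an isomorphism invariant, so since G1 and G2 have different degree sequences they cannot be isomorphic.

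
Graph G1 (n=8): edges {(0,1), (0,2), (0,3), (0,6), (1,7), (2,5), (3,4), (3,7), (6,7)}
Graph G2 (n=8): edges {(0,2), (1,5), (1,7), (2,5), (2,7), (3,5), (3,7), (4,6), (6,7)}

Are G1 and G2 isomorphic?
Yes, isomorphic

The graphs are isomorphic.
One valid mapping φ: V(G1) → V(G2): 0→7, 1→3, 2→6, 3→2, 4→0, 5→4, 6→1, 7→5

Verify φ preserves adjacency — for each edge of G1, its image is an edge of G2:
  (0,1) → (φ(0),φ(1)) = (3,7) ∈ E(G2) ✓
  (0,2) → (φ(0),φ(2)) = (6,7) ∈ E(G2) ✓
  (0,3) → (φ(0),φ(3)) = (2,7) ∈ E(G2) ✓
  (0,6) → (φ(0),φ(6)) = (1,7) ∈ E(G2) ✓
  (1,7) → (φ(1),φ(7)) = (3,5) ∈ E(G2) ✓
  (2,5) → (φ(2),φ(5)) = (4,6) ∈ E(G2) ✓
  (3,4) → (φ(3),φ(4)) = (0,2) ∈ E(G2) ✓
  (3,7) → (φ(3),φ(7)) = (2,5) ∈ E(G2) ✓
  (6,7) → (φ(6),φ(7)) = (1,5) ∈ E(G2) ✓
All 9 edges of G1 map to edges of G2, and |E(G1)| = |E(G2)| = 9, so φ is a bijection on edges as well as vertices. Hence G1 ≅ G2.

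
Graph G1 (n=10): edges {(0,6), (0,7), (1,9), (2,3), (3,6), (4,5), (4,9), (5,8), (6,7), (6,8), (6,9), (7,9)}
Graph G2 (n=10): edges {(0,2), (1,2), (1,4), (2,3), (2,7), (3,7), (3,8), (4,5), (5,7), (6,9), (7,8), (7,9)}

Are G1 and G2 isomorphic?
Yes, isomorphic

The graphs are isomorphic.
One valid mapping φ: V(G1) → V(G2): 0→8, 1→0, 2→6, 3→9, 4→1, 5→4, 6→7, 7→3, 8→5, 9→2

Verify φ preserves adjacency — for each edge of G1, its image is an edge of G2:
  (0,6) → (φ(0),φ(6)) = (7,8) ∈ E(G2) ✓
  (0,7) → (φ(0),φ(7)) = (3,8) ∈ E(G2) ✓
  (1,9) → (φ(1),φ(9)) = (0,2) ∈ E(G2) ✓
  (2,3) → (φ(2),φ(3)) = (6,9) ∈ E(G2) ✓
  (3,6) → (φ(3),φ(6)) = (7,9) ∈ E(G2) ✓
  (4,5) → (φ(4),φ(5)) = (1,4) ∈ E(G2) ✓
  (4,9) → (φ(4),φ(9)) = (1,2) ∈ E(G2) ✓
  (5,8) → (φ(5),φ(8)) = (4,5) ∈ E(G2) ✓
  (6,7) → (φ(6),φ(7)) = (3,7) ∈ E(G2) ✓
  (6,8) → (φ(6),φ(8)) = (5,7) ∈ E(G2) ✓
  (6,9) → (φ(6),φ(9)) = (2,7) ∈ E(G2) ✓
  (7,9) → (φ(7),φ(9)) = (2,3) ∈ E(G2) ✓
All 12 edges of G1 map to edges of G2, and |E(G1)| = |E(G2)| = 12, so φ is a bijection on edges as well as vertices. Hence G1 ≅ G2.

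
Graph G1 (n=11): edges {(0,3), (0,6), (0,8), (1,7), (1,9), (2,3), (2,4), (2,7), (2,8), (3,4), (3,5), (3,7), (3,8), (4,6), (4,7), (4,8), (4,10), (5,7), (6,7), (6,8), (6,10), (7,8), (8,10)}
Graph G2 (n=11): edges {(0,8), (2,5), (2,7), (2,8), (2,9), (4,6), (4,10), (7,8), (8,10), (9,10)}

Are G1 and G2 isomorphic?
No, not isomorphic

The graphs are NOT isomorphic.

Connected components of G1: 1 component(s) with vertex sets [[0, 1, 2, 3, 4, 5, 6, 7, 8, 9, 10]], sizes [11].
Connected components of G2: 3 component(s) with vertex sets [[1], [3], [0, 2, 4, 5, 6, 7, 8, 9, 10]], sizes [1, 1, 9].
The number of connected components (and the multiset of component sizes) is an isomorphism invariant — an isomorphism maps each component of G1 bijectively onto a component of G2. Since G1 has 1 component(s) and G2 has 3, they cannot be isomorphic.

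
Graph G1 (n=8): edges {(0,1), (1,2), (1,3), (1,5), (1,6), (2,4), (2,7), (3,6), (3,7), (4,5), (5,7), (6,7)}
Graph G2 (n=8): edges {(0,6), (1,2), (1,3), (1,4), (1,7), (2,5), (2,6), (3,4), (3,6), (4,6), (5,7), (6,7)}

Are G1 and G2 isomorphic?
Yes, isomorphic

The graphs are isomorphic.
One valid mapping φ: V(G1) → V(G2): 0→0, 1→6, 2→2, 3→3, 4→5, 5→7, 6→4, 7→1

Verify φ preserves adjacency — for each edge of G1, its image is an edge of G2:
  (0,1) → (φ(0),φ(1)) = (0,6) ∈ E(G2) ✓
  (1,2) → (φ(1),φ(2)) = (2,6) ∈ E(G2) ✓
  (1,3) → (φ(1),φ(3)) = (3,6) ∈ E(G2) ✓
  (1,5) → (φ(1),φ(5)) = (6,7) ∈ E(G2) ✓
  (1,6) → (φ(1),φ(6)) = (4,6) ∈ E(G2) ✓
  (2,4) → (φ(2),φ(4)) = (2,5) ∈ E(G2) ✓
  (2,7) → (φ(2),φ(7)) = (1,2) ∈ E(G2) ✓
  (3,6) → (φ(3),φ(6)) = (3,4) ∈ E(G2) ✓
  (3,7) → (φ(3),φ(7)) = (1,3) ∈ E(G2) ✓
  (4,5) → (φ(4),φ(5)) = (5,7) ∈ E(G2) ✓
  (5,7) → (φ(5),φ(7)) = (1,7) ∈ E(G2) ✓
  (6,7) → (φ(6),φ(7)) = (1,4) ∈ E(G2) ✓
All 12 edges of G1 map to edges of G2, and |E(G1)| = |E(G2)| = 12, so φ is a bijection on edges as well as vertices. Hence G1 ≅ G2.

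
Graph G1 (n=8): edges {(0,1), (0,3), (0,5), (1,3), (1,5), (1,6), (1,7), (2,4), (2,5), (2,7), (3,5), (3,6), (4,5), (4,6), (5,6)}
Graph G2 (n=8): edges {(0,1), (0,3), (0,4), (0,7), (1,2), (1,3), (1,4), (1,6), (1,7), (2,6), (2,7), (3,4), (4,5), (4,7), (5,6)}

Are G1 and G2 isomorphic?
Yes, isomorphic

The graphs are isomorphic.
One valid mapping φ: V(G1) → V(G2): 0→3, 1→4, 2→6, 3→0, 4→2, 5→1, 6→7, 7→5

Verify φ preserves adjacency — for each edge of G1, its image is an edge of G2:
  (0,1) → (φ(0),φ(1)) = (3,4) ∈ E(G2) ✓
  (0,3) → (φ(0),φ(3)) = (0,3) ∈ E(G2) ✓
  (0,5) → (φ(0),φ(5)) = (1,3) ∈ E(G2) ✓
  (1,3) → (φ(1),φ(3)) = (0,4) ∈ E(G2) ✓
  (1,5) → (φ(1),φ(5)) = (1,4) ∈ E(G2) ✓
  (1,6) → (φ(1),φ(6)) = (4,7) ∈ E(G2) ✓
  (1,7) → (φ(1),φ(7)) = (4,5) ∈ E(G2) ✓
  (2,4) → (φ(2),φ(4)) = (2,6) ∈ E(G2) ✓
  (2,5) → (φ(2),φ(5)) = (1,6) ∈ E(G2) ✓
  (2,7) → (φ(2),φ(7)) = (5,6) ∈ E(G2) ✓
  (3,5) → (φ(3),φ(5)) = (0,1) ∈ E(G2) ✓
  (3,6) → (φ(3),φ(6)) = (0,7) ∈ E(G2) ✓
  (4,5) → (φ(4),φ(5)) = (1,2) ∈ E(G2) ✓
  (4,6) → (φ(4),φ(6)) = (2,7) ∈ E(G2) ✓
  (5,6) → (φ(5),φ(6)) = (1,7) ∈ E(G2) ✓
All 15 edges of G1 map to edges of G2, and |E(G1)| = |E(G2)| = 15, so φ is a bijection on edges as well as vertices. Hence G1 ≅ G2.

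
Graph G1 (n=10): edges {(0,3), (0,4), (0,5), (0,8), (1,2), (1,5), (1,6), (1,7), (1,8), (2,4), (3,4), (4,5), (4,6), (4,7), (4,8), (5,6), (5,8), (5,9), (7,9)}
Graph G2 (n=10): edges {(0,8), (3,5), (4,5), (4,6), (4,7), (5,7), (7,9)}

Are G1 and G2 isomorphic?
No, not isomorphic

The graphs are NOT isomorphic.

Connected components of G1: 1 component(s) with vertex sets [[0, 1, 2, 3, 4, 5, 6, 7, 8, 9]], sizes [10].
Connected components of G2: 4 component(s) with vertex sets [[1], [2], [0, 8], [3, 4, 5, 6, 7, 9]], sizes [1, 1, 2, 6].
The number of connected components (and the multiset of component sizes) is an isomorphism invariant — an isomorphism maps each component of G1 bijectively onto a component of G2. Since G1 has 1 component(s) and G2 has 4, they cannot be isomorphic.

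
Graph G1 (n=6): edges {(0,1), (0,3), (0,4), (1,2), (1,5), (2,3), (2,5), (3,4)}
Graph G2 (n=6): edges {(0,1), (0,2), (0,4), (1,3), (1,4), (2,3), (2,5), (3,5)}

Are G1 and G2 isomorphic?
Yes, isomorphic

The graphs are isomorphic.
One valid mapping φ: V(G1) → V(G2): 0→2, 1→0, 2→1, 3→3, 4→5, 5→4

Verify φ preserves adjacency — for each edge of G1, its image is an edge of G2:
  (0,1) → (φ(0),φ(1)) = (0,2) ∈ E(G2) ✓
  (0,3) → (φ(0),φ(3)) = (2,3) ∈ E(G2) ✓
  (0,4) → (φ(0),φ(4)) = (2,5) ∈ E(G2) ✓
  (1,2) → (φ(1),φ(2)) = (0,1) ∈ E(G2) ✓
  (1,5) → (φ(1),φ(5)) = (0,4) ∈ E(G2) ✓
  (2,3) → (φ(2),φ(3)) = (1,3) ∈ E(G2) ✓
  (2,5) → (φ(2),φ(5)) = (1,4) ∈ E(G2) ✓
  (3,4) → (φ(3),φ(4)) = (3,5) ∈ E(G2) ✓
All 8 edges of G1 map to edges of G2, and |E(G1)| = |E(G2)| = 8, so φ is a bijection on edges as well as vertices. Hence G1 ≅ G2.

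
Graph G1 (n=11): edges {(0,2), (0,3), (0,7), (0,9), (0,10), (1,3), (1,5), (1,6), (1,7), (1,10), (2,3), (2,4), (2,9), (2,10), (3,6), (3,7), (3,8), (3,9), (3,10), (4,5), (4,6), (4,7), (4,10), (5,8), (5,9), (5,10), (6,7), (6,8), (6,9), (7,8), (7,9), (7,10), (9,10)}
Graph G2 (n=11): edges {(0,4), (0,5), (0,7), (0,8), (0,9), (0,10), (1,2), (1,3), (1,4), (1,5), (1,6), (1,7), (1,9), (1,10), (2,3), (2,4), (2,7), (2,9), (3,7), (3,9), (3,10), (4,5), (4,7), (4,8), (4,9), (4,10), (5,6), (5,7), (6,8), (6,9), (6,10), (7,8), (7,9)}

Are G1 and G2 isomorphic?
Yes, isomorphic

The graphs are isomorphic.
One valid mapping φ: V(G1) → V(G2): 0→2, 1→5, 2→3, 3→7, 4→10, 5→6, 6→0, 7→4, 8→8, 9→9, 10→1

Verify φ preserves adjacency — for each edge of G1, its image is an edge of G2:
  (0,2) → (φ(0),φ(2)) = (2,3) ∈ E(G2) ✓
  (0,3) → (φ(0),φ(3)) = (2,7) ∈ E(G2) ✓
  (0,7) → (φ(0),φ(7)) = (2,4) ∈ E(G2) ✓
  (0,9) → (φ(0),φ(9)) = (2,9) ∈ E(G2) ✓
  (0,10) → (φ(0),φ(10)) = (1,2) ∈ E(G2) ✓
  (1,3) → (φ(1),φ(3)) = (5,7) ∈ E(G2) ✓
  (1,5) → (φ(1),φ(5)) = (5,6) ∈ E(G2) ✓
  (1,6) → (φ(1),φ(6)) = (0,5) ∈ E(G2) ✓
  (1,7) → (φ(1),φ(7)) = (4,5) ∈ E(G2) ✓
  (1,10) → (φ(1),φ(10)) = (1,5) ∈ E(G2) ✓
  (2,3) → (φ(2),φ(3)) = (3,7) ∈ E(G2) ✓
  (2,4) → (φ(2),φ(4)) = (3,10) ∈ E(G2) ✓
  (2,9) → (φ(2),φ(9)) = (3,9) ∈ E(G2) ✓
  (2,10) → (φ(2),φ(10)) = (1,3) ∈ E(G2) ✓
  (3,6) → (φ(3),φ(6)) = (0,7) ∈ E(G2) ✓
  (3,7) → (φ(3),φ(7)) = (4,7) ∈ E(G2) ✓
  (3,8) → (φ(3),φ(8)) = (7,8) ∈ E(G2) ✓
  (3,9) → (φ(3),φ(9)) = (7,9) ∈ E(G2) ✓
  (3,10) → (φ(3),φ(10)) = (1,7) ∈ E(G2) ✓
  (4,5) → (φ(4),φ(5)) = (6,10) ∈ E(G2) ✓
  (4,6) → (φ(4),φ(6)) = (0,10) ∈ E(G2) ✓
  (4,7) → (φ(4),φ(7)) = (4,10) ∈ E(G2) ✓
  (4,10) → (φ(4),φ(10)) = (1,10) ∈ E(G2) ✓
  (5,8) → (φ(5),φ(8)) = (6,8) ∈ E(G2) ✓
  (5,9) → (φ(5),φ(9)) = (6,9) ∈ E(G2) ✓
  (5,10) → (φ(5),φ(10)) = (1,6) ∈ E(G2) ✓
  (6,7) → (φ(6),φ(7)) = (0,4) ∈ E(G2) ✓
  (6,8) → (φ(6),φ(8)) = (0,8) ∈ E(G2) ✓
  (6,9) → (φ(6),φ(9)) = (0,9) ∈ E(G2) ✓
  (7,8) → (φ(7),φ(8)) = (4,8) ∈ E(G2) ✓
  (7,9) → (φ(7),φ(9)) = (4,9) ∈ E(G2) ✓
  (7,10) → (φ(7),φ(10)) = (1,4) ∈ E(G2) ✓
  (9,10) → (φ(9),φ(10)) = (1,9) ∈ E(G2) ✓
All 33 edges of G1 map to edges of G2, and |E(G1)| = |E(G2)| = 33, so φ is a bijection on edges as well as vertices. Hence G1 ≅ G2.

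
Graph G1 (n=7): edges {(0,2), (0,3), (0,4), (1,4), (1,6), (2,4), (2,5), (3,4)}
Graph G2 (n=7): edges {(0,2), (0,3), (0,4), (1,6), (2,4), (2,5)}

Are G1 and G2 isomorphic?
No, not isomorphic

The graphs are NOT isomorphic.

Counting edges: G1 has 8 edge(s); G2 has 6 edge(s).
Edge count is an isomorphism invariant (a bijection on vertices induces a bijection on edges), so differing edge counts rule out isomorphism.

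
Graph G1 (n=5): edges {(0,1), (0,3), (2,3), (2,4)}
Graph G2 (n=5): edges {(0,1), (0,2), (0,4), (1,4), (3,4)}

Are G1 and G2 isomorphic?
No, not isomorphic

The graphs are NOT isomorphic.

Counting triangles (3-cliques): G1 has 0, G2 has 1.
Triangle count is an isomorphism invariant, so differing triangle counts rule out isomorphism.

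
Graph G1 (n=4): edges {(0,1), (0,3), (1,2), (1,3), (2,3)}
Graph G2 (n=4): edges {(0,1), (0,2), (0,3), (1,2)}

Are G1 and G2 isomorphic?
No, not isomorphic

The graphs are NOT isomorphic.

Degrees in G1: deg(0)=2, deg(1)=3, deg(2)=2, deg(3)=3.
Sorted degree sequence of G1: [3, 3, 2, 2].
Degrees in G2: deg(0)=3, deg(1)=2, deg(2)=2, deg(3)=1.
Sorted degree sequence of G2: [3, 2, 2, 1].
The (sorted) degree sequence is an isomorphism invariant, so since G1 and G2 have different degree sequences they cannot be isomorphic.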